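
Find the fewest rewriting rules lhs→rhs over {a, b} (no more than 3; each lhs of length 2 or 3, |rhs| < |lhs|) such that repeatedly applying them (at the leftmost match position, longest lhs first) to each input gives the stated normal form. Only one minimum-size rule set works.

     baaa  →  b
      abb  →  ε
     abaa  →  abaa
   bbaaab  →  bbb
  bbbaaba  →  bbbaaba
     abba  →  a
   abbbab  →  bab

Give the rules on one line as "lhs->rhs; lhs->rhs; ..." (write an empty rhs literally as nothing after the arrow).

  | baaa => b
  | abb => ε
  | abaa
  | bbaaab => bbb

aaa->; abb->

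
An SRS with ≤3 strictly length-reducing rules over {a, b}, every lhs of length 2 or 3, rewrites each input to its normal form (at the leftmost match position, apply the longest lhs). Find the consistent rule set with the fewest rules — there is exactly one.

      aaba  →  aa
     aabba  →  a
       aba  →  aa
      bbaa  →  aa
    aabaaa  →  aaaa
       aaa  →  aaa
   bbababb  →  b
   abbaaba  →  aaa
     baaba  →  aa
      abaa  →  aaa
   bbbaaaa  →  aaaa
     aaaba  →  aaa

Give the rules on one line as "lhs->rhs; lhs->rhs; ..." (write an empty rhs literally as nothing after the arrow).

aab->ba; ba->a; bab->

  | aaba => baa => aa
  | aabba => baba => a
  | aba => aa
  | bbaa => baa => aa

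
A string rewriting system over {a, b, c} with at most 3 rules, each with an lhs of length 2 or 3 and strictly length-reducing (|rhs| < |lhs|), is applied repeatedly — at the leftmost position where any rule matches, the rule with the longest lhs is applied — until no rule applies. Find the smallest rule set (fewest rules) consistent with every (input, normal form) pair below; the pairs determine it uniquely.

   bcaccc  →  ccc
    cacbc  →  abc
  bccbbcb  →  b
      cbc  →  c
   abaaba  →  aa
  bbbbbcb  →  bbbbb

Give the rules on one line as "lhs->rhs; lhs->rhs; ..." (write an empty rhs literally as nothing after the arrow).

  | bcaccc => bacc => ccc
  | cacbc => abc
  | bccbbcb => bcbcb => bcb => b
  | cbc => c

ba->c; cac->a; cb->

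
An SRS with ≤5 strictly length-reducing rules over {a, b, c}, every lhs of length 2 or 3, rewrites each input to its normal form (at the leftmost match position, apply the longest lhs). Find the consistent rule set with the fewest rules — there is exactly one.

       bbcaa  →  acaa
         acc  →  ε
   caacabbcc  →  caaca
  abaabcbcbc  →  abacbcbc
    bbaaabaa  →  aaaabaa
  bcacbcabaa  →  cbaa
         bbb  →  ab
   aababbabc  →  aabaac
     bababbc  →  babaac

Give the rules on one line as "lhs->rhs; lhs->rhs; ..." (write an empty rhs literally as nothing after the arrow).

  | bbcaa => acaa
  | acc => ε
  | caacabbcc => caacaacc => caaca
  | abaabcbcbc => abacbcbc

abc->c; acc->; bb->a; bca->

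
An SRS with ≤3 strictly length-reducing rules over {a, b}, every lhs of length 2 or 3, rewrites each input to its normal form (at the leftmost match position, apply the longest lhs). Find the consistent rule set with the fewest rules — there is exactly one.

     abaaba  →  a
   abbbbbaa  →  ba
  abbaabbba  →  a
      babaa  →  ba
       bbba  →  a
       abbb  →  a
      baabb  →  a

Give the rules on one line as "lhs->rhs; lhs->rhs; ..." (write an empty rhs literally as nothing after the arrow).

aa->a; ab->; bb->a

  | abaaba => aaba => aba => a
  | abbbbbaa => bbbbaa => abbaa => baa => ba
  | abbaabbba => baabbba => babbba => bbba => aba => a
  | babaa => baa => ba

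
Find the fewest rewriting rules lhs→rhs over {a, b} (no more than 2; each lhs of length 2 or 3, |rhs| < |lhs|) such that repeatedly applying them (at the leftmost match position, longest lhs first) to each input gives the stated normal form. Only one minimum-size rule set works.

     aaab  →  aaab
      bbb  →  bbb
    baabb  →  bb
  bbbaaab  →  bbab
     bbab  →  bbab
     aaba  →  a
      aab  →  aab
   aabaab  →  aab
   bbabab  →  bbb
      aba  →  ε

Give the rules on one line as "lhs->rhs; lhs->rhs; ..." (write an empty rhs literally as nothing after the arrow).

  | aaab
  | bbb
  | baabb => bb
  | bbbaaab => bbab

aba->; baa->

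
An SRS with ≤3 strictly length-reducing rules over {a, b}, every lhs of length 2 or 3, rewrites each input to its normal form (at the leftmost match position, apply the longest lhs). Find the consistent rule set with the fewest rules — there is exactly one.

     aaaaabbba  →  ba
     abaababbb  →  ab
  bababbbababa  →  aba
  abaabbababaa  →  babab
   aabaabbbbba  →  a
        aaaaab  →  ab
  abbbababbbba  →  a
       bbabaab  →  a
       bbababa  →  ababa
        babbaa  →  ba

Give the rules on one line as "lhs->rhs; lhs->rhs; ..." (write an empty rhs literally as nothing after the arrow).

  | aaaaabbba => aaabbba => abbba => aaba => ba
  | abaababbb => abbabbb => aabbb => bbb => ab
  | bababbbababa => babaabababa => babbababa => baababa => bbaba => aba
  | abaabbababaa => abbbababaa => aabababaa => bababaa => babab

aa->; bb->; bbb->ab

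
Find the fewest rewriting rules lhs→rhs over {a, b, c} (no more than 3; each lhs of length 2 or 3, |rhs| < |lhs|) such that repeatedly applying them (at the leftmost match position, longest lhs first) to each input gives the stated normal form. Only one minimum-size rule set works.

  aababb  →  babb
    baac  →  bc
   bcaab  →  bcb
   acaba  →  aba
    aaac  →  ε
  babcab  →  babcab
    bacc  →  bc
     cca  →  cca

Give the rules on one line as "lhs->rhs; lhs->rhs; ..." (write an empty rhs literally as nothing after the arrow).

  | aababb => babb
  | baac => bc
  | bcaab => bcb
  | acaba => aba

aa->; ac->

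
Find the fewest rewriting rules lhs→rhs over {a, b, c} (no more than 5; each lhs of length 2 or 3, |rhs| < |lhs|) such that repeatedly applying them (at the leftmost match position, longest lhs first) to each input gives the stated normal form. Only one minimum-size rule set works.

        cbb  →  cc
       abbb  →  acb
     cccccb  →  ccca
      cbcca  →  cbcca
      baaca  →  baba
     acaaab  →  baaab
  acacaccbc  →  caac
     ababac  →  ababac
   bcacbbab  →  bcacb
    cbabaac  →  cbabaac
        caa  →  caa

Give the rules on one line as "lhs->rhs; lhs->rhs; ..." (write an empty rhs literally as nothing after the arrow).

aca->ba; bb->c; cab->b; ccb->a

  | cbb => cc
  | abbb => acb
  | cccccb => ccca
  | cbcca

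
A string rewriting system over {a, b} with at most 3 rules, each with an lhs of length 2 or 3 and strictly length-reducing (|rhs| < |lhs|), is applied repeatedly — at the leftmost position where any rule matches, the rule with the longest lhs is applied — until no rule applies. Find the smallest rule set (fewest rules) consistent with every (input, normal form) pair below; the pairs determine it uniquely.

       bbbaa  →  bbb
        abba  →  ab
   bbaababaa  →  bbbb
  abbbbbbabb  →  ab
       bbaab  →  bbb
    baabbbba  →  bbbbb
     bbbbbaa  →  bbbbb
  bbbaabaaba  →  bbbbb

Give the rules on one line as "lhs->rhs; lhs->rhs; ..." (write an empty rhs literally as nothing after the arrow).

  | bbbaa => bbba => bbb
  | abba => aba => ab
  | bbaababaa => bbababaa => bbbabaa => bbbbaa => bbbba => bbbb
  | abbbbbbabb => abbbbbabb => abbbbabb => abbbabb => abbabb => ababb => abbb => abb => ab

abb->ab; ba->b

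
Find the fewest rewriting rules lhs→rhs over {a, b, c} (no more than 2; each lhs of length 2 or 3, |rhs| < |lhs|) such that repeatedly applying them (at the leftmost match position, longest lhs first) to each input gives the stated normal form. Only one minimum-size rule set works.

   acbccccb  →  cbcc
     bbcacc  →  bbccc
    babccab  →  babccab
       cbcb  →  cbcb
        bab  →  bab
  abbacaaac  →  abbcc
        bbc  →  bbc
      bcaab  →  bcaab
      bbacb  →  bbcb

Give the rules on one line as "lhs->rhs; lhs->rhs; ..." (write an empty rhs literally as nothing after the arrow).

ac->c; ccb->

  | acbccccb => cbccccb => cbcc
  | bbcacc => bbccc
  | babccab
  | cbcb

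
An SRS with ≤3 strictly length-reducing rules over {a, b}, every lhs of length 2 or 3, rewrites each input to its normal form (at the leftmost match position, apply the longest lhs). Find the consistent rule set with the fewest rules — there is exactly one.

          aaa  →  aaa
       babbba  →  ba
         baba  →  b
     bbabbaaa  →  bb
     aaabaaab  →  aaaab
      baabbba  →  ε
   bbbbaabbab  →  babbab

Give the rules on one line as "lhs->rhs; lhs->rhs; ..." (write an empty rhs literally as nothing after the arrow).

aba->; baa->; bbb->ba

  | aaa
  | babbba => babaa => ba
  | baba => b
  | bbabbaaa => bbaba => bb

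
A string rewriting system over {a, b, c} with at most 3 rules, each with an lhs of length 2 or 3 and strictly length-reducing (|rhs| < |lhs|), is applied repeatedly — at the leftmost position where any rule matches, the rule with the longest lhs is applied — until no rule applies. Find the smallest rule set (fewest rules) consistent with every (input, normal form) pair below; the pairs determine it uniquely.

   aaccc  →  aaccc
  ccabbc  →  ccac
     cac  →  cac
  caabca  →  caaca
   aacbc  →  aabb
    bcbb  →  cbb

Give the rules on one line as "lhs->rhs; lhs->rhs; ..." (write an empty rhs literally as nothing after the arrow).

  | aaccc
  | ccabbc => ccabc => ccac
  | cac
  | caabca => caaca

bc->c; cbc->bb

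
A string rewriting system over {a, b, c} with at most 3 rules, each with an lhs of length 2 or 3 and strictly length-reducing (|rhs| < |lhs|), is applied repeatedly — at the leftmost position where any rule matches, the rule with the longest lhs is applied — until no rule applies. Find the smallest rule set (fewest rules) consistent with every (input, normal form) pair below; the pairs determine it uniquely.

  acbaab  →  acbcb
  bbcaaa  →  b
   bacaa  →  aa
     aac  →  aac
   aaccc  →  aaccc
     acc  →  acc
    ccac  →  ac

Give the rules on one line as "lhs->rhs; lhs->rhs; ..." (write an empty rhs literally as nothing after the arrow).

ba->; baa->bc; ca->a

  | acbaab => acbcb
  | bbcaaa => bbaaa => bbca => bba => b
  | bacaa => caa => aa
  | aac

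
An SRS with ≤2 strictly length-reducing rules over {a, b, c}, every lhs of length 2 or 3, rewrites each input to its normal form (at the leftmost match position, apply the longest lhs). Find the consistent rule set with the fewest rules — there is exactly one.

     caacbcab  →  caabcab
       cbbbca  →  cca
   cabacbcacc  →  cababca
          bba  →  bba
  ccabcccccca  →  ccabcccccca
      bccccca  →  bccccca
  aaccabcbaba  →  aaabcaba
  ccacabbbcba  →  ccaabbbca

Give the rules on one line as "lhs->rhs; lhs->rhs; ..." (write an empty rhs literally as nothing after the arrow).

ac->a; cb->c

  | caacbcab => caabcab
  | cbbbca => cbbca => cbca => cca
  | cabacbcacc => cababcacc => cababcac => cababca
  | bba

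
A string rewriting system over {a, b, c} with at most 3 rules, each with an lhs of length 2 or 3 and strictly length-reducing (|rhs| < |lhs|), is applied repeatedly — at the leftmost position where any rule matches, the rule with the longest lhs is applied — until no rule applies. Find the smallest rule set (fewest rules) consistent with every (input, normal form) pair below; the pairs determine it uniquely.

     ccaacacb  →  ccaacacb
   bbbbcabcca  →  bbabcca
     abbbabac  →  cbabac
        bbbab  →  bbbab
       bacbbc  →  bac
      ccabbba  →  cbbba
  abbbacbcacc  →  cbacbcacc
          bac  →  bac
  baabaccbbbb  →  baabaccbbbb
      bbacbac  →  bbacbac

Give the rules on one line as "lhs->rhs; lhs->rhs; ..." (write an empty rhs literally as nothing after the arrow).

  | ccaacacb
  | bbbbcabcca => bbabcca
  | abbbabac => cbabac
  | bbbab

abb->c; bbc->; cab->b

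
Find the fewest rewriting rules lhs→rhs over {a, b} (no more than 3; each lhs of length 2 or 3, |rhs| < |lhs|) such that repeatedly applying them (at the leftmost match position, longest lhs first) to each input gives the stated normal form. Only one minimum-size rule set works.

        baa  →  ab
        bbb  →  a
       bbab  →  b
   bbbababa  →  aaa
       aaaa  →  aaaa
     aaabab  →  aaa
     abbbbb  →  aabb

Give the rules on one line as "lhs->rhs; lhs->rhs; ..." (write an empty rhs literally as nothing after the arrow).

  | baa => ab
  | bbb => a
  | bbab => b
  | bbbababa => aababa => aaa

baa->ab; bab->; bbb->a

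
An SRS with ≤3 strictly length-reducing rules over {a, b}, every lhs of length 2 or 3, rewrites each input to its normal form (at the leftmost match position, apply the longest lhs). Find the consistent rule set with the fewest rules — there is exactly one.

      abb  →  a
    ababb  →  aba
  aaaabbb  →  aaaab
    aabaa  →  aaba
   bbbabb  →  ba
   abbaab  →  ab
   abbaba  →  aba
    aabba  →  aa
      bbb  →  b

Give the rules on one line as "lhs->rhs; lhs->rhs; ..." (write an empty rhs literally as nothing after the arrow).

baa->ba; bb->; bba->bb

  | abb => a
  | ababb => aba
  | aaaabbb => aaaab
  | aabaa => aaba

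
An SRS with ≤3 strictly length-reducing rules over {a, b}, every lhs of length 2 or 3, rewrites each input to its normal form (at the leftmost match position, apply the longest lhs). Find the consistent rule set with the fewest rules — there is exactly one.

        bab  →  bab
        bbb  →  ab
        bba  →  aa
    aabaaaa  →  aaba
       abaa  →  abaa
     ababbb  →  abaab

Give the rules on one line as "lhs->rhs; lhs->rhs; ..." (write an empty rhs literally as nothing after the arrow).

  | bab
  | bbb => ab
  | bba => aa
  | aabaaaa => aaba

aaa->; bb->a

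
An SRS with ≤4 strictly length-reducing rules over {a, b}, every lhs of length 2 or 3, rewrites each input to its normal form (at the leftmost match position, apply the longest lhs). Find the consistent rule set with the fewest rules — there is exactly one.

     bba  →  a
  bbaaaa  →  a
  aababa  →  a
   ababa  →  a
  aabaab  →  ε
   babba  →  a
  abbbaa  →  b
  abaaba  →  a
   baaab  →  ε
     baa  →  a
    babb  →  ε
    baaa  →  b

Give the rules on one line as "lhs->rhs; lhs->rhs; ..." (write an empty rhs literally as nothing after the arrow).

  | bba => a
  | bbaaaa => aaaa => baa => a
  | aababa => bbaba => aba => a
  | ababa => aba => a

aa->b; ba->; bb->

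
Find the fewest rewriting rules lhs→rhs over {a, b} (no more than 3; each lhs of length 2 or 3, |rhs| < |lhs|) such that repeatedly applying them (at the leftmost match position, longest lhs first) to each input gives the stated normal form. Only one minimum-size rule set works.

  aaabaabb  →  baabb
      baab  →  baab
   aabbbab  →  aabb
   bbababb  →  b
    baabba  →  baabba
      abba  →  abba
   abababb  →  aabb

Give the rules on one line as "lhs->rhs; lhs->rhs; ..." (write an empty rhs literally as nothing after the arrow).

  | aaabaabb => baabb
  | baab
  | aabbbab => aabb
  | bbababb => babb => b

aaa->; bab->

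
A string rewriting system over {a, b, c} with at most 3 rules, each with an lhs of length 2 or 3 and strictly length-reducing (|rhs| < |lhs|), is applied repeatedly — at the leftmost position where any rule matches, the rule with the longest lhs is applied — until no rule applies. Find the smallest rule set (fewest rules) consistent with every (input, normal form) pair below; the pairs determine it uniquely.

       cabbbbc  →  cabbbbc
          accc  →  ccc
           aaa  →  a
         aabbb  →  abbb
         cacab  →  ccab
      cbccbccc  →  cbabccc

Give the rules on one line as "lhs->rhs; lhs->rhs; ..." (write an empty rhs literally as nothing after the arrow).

aa->a; ac->c; ccb->ab

  | cabbbbc
  | accc => ccc
  | aaa => aa => a
  | aabbb => abbb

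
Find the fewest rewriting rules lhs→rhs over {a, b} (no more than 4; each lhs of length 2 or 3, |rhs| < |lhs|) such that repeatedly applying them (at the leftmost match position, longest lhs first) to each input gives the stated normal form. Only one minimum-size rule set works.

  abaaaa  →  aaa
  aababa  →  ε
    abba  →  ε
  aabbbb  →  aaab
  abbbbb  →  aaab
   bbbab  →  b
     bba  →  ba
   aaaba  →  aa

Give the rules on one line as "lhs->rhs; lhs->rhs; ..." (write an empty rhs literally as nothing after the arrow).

aba->; bb->b; bbb->ab

  | abaaaa => aaa
  | aababa => aba => ε
  | abba => aba => ε
  | aabbbb => aaabb => aaab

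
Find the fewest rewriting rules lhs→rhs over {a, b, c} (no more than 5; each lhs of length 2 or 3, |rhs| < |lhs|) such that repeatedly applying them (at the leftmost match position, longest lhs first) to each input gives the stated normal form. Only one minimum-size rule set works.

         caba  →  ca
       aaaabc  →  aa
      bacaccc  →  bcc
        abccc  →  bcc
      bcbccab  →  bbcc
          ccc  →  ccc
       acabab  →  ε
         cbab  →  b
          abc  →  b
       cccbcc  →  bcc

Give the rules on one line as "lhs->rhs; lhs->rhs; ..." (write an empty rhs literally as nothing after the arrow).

  | caba => ca
  | aaaabc => aaab => aa
  | bacaccc => baccc => bcc
  | abccc => bcc

ab->; abc->b; ac->; cb->b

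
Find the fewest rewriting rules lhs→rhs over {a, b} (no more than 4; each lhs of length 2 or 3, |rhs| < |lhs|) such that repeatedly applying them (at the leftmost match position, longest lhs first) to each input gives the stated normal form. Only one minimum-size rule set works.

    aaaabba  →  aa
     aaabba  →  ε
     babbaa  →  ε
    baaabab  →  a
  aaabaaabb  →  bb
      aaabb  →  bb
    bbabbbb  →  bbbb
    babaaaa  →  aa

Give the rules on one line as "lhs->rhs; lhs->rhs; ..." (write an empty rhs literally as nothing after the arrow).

aaa->; ab->a; ba->a; bba->

  | aaaabba => abba => aba => aa
  | aaabba => bba => ε
  | babbaa => abbaa => abaa => aaa => ε
  | baaabab => aaabab => bab => ab => a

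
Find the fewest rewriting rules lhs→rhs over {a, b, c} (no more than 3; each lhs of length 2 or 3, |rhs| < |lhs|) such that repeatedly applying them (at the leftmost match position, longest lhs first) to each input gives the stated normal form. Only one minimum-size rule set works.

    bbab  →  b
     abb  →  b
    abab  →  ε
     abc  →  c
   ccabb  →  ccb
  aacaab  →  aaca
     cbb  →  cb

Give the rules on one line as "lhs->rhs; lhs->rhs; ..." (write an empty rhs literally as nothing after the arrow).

  | bbab => bab => b
  | abb => b
  | abab => ab => ε
  | abc => c

ab->; bb->b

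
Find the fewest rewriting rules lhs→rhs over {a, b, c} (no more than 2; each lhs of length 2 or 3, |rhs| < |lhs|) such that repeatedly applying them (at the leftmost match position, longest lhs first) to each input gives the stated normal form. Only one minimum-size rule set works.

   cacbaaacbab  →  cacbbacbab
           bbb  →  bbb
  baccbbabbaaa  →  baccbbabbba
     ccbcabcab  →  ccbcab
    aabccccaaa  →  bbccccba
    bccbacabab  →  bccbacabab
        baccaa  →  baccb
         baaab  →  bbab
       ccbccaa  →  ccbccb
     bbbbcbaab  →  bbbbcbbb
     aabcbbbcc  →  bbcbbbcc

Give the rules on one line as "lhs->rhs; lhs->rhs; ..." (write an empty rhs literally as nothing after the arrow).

  | cacbaaacbab => cacbbacbab
  | bbb
  | baccbbabbaaa => baccbbabbba
  | ccbcabcab => ccbcab

aa->b; abc->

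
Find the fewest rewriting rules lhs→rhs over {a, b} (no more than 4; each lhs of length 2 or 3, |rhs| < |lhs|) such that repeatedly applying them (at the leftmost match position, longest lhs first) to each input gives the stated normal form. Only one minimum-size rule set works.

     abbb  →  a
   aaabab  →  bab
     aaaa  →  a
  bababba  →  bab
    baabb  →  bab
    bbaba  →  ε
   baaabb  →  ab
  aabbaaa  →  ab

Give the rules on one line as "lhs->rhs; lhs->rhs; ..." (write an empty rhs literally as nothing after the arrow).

aa->; aaa->; aab->a; bb->a

  | abbb => aab => a
  | aaabab => bab
  | aaaa => a
  | bababba => babaaa => bab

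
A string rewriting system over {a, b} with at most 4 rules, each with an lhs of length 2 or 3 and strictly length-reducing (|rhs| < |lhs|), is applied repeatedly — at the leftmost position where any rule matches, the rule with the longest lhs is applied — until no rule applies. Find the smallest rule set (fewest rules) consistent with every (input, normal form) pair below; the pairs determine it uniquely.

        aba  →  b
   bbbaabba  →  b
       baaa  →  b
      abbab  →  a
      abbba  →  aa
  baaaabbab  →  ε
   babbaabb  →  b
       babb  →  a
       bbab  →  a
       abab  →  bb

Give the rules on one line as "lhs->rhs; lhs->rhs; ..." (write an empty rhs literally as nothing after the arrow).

  | aba => ba => b
  | bbbaabba => aaabba => aba => ba => b
  | baaa => baa => ba => b
  | abbab => bbab => bbb => a

aab->; ab->b; ba->b; bbb->a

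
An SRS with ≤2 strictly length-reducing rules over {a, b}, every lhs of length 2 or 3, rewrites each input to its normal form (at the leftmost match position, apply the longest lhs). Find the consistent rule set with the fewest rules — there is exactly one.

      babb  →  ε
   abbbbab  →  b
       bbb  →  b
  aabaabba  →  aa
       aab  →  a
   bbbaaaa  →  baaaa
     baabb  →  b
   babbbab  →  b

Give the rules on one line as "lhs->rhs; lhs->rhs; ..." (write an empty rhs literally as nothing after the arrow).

  | babb => bb => ε
  | abbbbab => bbbab => bab => b
  | bbb => b
  | aabaabba => aaabba => aaba => aa

ab->; bb->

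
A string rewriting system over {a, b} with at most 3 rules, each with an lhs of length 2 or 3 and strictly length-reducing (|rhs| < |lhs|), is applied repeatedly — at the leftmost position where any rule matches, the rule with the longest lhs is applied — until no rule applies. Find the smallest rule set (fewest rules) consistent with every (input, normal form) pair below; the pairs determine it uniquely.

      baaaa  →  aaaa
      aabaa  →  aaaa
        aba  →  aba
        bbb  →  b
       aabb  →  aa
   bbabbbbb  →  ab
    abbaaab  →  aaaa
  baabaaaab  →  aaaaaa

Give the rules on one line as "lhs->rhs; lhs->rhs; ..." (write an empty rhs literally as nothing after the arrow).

aab->aa; baa->aa; bb->

  | baaaa => aaaa
  | aabaa => aaaa
  | aba
  | bbb => b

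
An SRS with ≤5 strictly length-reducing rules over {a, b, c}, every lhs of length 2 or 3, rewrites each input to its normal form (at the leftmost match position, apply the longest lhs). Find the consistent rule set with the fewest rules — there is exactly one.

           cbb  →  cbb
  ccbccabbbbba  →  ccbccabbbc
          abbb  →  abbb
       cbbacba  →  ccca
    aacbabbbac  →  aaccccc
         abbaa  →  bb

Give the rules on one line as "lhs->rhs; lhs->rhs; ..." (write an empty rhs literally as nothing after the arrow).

  | cbb
  | ccbccabbbbba => ccbccabbbc
  | abbb
  | cbbacba => cccba => ccca

aca->bb; ba->a; bab->cc; bba->c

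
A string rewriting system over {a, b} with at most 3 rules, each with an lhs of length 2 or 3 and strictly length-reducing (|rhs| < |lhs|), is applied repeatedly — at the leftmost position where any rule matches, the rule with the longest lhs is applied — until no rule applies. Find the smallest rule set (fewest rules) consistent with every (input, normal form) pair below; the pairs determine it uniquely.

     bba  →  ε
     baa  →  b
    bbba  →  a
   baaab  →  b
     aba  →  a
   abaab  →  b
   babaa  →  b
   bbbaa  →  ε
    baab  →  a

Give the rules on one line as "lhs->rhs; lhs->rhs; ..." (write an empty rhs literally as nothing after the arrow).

aa->; ab->; bb->a

  | bba => aa => ε
  | baa => b
  | bbba => aba => a
  | baaab => bab => b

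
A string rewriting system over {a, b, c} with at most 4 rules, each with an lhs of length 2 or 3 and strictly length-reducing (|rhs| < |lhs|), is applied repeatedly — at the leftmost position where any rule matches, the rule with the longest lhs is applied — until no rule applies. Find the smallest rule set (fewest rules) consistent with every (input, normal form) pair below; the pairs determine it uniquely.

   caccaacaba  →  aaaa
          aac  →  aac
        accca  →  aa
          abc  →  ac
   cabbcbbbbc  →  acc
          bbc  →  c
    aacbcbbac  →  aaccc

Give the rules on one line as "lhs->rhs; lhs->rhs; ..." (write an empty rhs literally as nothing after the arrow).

ba->; bc->c; ca->a

  | caccaacaba => accaacaba => acaacaba => aaacaba => aaaaba => aaaa
  | aac
  | accca => acca => aca => aa
  | abc => ac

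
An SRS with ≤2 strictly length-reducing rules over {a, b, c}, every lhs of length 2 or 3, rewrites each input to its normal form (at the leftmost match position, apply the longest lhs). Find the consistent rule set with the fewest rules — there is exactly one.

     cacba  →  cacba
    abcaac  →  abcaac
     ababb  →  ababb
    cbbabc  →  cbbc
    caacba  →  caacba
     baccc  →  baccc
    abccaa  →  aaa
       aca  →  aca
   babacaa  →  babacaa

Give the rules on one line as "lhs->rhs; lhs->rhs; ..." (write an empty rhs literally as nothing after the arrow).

bba->b; bcc->

  | cacba
  | abcaac
  | ababb
  | cbbabc => cbbc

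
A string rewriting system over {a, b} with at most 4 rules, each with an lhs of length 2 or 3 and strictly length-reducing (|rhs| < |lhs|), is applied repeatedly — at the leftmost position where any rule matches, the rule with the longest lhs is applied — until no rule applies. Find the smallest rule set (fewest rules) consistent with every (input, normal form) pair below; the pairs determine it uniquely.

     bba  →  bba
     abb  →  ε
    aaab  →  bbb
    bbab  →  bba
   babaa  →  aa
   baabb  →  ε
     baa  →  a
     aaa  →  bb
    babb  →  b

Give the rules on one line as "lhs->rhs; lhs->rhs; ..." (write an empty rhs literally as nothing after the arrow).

aaa->bb; ab->a; abb->; baa->a

  | bba
  | abb => ε
  | aaab => bbb
  | bbab => bba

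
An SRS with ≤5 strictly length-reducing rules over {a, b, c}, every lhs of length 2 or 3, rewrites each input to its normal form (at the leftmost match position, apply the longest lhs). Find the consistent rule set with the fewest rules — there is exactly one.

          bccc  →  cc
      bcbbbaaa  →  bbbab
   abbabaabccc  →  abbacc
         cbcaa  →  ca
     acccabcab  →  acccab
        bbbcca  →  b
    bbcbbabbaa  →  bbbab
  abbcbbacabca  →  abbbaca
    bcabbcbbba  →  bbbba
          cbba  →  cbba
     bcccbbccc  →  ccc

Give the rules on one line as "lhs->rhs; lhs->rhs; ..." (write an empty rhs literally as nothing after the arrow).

aa->c; aaa->ab; bc->; bca->

  | bccc => cc
  | bcbbbaaa => bbbaaa => bbbab
  | abbabaabccc => abbabcbccc => abbabccc => abbacc
  | cbcaa => ca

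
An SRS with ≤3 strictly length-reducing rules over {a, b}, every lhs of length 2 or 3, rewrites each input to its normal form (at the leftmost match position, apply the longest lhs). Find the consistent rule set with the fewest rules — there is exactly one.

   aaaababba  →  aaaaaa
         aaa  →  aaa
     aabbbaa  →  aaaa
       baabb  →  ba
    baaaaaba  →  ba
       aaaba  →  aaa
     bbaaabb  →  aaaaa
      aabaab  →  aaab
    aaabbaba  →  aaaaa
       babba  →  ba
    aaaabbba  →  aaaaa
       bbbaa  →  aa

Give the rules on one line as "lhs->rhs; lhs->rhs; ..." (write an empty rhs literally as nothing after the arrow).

aba->a; baa->ba; bb->a

  | aaaababba => aaaabba => aaaaaa
  | aaa
  | aabbbaa => aaabaa => aaaa
  | baabb => babb => baa => ba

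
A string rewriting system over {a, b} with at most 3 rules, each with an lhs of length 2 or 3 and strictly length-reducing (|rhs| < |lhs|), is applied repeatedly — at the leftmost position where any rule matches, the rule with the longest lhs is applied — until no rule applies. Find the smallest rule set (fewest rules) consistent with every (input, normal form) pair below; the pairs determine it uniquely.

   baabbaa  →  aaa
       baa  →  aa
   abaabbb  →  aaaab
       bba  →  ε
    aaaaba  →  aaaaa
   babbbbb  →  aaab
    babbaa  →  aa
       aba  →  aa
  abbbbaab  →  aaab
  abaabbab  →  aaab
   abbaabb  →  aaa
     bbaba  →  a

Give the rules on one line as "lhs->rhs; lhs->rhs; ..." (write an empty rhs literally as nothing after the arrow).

  | baabbaa => aabbaa => aaa
  | baa => aa
  | abaabbb => aaabbb => aaaab
  | bba => ε

ba->a; bb->a; bba->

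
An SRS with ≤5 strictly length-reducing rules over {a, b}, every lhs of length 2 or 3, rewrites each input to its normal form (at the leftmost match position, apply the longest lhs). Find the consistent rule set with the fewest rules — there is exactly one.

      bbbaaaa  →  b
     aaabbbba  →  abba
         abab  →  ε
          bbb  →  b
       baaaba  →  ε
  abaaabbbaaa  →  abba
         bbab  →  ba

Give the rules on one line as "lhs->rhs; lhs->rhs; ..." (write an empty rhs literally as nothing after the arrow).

  | bbbaaaa => baaaa => baa => b
  | aaabbbba => abbbba => abba
  | abab => aa => ε
  | bbb => b

aa->; aab->ab; bab->a; bbb->b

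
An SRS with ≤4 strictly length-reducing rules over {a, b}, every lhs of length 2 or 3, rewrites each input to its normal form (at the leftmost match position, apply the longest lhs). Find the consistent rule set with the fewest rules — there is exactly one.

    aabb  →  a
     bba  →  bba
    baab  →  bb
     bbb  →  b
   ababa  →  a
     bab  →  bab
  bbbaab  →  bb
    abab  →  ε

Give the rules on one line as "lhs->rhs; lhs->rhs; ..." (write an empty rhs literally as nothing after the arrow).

  | aabb => a
  | bba
  | baab => bb
  | bbb => b

aba->ab; abb->; baa->b; bbb->b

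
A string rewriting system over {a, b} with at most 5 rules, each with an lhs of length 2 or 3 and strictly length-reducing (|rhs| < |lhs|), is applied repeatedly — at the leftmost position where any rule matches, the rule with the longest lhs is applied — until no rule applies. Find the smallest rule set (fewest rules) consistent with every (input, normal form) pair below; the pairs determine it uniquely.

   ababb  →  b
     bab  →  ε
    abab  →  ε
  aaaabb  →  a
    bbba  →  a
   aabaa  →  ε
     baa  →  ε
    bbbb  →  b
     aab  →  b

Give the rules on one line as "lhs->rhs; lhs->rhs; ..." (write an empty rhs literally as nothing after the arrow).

aa->; ab->; ba->a; bb->a

  | ababb => abb => b
  | bab => ab => ε
  | abab => ab => ε
  | aaaabb => aabb => bb => a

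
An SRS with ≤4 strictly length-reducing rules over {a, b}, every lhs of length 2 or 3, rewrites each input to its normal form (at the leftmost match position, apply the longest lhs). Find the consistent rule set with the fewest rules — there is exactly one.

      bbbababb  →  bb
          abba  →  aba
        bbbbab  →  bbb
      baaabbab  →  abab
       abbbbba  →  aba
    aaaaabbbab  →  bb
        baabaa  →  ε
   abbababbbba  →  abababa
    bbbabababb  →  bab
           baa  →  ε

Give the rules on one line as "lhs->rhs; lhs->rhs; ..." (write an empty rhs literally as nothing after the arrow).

  | bbbababb => bbabb => bb
  | abba => aba
  | bbbbab => bbb
  | baaabbab => abbab => abab

aaa->b; abb->ab; baa->; bba->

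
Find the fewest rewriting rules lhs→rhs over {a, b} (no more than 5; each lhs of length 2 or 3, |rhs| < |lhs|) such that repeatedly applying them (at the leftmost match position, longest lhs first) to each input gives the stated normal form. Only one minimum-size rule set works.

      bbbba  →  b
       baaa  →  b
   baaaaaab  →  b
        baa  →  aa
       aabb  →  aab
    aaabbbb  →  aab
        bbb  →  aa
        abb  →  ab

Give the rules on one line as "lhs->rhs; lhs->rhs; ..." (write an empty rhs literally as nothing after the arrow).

aaa->b; ba->a; bb->b; bbb->aa

  | bbbba => aaba => aaa => b
  | baaa => aaa => b
  | baaaaaab => aaaaaab => baaab => aaab => bb => b
  | baa => aa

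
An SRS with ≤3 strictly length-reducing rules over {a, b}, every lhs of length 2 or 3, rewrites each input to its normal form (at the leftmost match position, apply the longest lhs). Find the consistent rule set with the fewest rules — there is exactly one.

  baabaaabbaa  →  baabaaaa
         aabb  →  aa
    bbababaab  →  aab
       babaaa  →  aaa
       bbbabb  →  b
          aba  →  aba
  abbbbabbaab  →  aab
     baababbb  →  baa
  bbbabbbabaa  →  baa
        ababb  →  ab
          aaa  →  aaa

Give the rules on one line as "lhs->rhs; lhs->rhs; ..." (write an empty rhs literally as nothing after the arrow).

bab->; bb->; bba->

  | baabaaabbaa => baabaaaa
  | aabb => aa
  | bbababaab => babaab => aab
  | babaaa => aaa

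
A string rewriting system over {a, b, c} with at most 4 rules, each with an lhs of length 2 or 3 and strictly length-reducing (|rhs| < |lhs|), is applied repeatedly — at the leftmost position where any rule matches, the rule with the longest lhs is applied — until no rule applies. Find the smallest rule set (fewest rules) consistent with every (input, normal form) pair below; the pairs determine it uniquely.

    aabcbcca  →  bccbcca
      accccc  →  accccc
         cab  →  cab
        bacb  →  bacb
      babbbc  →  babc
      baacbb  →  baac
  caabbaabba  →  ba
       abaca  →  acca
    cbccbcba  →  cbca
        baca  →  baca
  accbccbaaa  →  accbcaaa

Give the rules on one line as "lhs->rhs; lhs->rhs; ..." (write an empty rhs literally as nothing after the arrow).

aab->bc; aba->ac; bb->; cba->a

  | aabcbcca => bccbcca
  | accccc
  | cab
  | bacb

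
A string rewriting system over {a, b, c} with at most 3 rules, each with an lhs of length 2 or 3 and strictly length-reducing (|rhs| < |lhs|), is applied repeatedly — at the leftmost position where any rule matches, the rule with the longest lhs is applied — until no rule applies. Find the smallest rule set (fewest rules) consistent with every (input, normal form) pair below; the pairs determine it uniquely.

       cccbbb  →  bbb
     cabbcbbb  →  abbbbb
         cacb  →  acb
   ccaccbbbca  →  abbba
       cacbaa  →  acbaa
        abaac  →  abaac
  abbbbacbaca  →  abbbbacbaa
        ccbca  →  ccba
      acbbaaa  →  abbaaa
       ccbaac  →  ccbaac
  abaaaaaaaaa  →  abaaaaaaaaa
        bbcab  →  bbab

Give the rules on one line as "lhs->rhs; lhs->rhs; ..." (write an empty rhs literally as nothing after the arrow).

  | cccbbb => ccbbb => cbbb => bbb
  | cabbcbbb => abbcbbb => abbbbb
  | cacb => acb
  | ccaccbbbca => caccbbbca => accbbbca => acbbbca => abbbca => abbba

ca->a; cbb->bb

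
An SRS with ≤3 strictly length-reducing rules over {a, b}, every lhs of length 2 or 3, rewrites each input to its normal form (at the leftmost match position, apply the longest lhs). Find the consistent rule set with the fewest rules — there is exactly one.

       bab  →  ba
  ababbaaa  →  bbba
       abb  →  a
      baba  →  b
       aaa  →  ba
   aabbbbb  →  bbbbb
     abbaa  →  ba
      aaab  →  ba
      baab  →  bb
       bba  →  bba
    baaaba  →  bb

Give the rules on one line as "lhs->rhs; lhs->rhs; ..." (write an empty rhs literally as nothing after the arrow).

  | bab => ba
  | ababbaaa => aabbaaa => bbaaa => bbba
  | abb => ab => a
  | baba => baa => b

aa->; aaa->ba; ab->a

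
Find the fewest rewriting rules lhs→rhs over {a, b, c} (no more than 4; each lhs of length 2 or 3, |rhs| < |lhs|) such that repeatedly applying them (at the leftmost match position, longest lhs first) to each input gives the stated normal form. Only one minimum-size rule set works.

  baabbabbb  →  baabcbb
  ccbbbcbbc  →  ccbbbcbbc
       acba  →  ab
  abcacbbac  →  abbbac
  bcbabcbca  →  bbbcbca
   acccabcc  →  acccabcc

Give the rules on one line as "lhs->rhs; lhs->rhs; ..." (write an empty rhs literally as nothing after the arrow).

  | baabbabbb => baabcbb
  | ccbbbcbbc
  | acba => ab
  | abcacbbac => abbbac

bab->c; cac->; cba->b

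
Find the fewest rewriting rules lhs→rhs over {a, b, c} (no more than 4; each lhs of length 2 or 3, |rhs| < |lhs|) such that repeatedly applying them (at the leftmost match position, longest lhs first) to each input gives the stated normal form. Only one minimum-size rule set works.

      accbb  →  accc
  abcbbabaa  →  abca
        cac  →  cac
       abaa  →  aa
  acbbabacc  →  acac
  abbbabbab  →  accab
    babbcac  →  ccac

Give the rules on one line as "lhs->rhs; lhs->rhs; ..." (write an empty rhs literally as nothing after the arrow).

  | accbb => accc
  | abcbbabaa => abccabaa => abccaa => abca
  | cac
  | abaa => aa

ba->; bac->a; bb->c; caa->a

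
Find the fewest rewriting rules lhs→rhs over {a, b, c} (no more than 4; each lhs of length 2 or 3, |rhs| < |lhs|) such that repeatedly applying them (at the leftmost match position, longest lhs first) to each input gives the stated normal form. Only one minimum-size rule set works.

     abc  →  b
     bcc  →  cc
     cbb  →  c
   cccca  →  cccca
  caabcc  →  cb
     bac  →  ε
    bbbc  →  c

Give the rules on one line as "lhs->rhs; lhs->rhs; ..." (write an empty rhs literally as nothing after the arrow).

ac->b; bb->; bc->c

  | abc => ac => b
  | bcc => cc
  | cbb => c
  | cccca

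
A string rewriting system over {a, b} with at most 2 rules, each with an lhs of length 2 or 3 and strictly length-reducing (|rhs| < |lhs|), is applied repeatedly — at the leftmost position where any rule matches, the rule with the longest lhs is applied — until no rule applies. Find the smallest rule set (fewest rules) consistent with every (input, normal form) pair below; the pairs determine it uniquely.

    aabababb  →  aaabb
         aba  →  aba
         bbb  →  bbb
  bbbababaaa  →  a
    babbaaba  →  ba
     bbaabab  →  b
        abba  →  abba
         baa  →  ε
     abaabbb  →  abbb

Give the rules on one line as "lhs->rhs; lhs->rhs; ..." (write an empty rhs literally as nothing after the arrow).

  | aabababb => aaabb
  | aba
  | bbb
  | bbbababaaa => bbabaaa => baaa => a

baa->; bab->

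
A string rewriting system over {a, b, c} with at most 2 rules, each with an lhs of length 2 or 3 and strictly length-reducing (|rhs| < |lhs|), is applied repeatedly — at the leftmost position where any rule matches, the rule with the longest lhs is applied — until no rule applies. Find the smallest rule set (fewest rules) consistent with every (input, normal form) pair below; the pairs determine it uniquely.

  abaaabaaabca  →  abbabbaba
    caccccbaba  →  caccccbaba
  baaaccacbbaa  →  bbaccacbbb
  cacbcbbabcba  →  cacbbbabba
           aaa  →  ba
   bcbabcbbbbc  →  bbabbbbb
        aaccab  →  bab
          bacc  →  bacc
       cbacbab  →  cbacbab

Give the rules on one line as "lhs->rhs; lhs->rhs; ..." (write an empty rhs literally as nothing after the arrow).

aa->b; bc->b

  | abaaabaaabca => abbabaaabca => abbabbabca => abbabbaba
  | caccccbaba
  | baaaccacbbaa => bbaccacbbaa => bbaccacbbb
  | cacbcbbabcba => cacbbbabcba => cacbbbabba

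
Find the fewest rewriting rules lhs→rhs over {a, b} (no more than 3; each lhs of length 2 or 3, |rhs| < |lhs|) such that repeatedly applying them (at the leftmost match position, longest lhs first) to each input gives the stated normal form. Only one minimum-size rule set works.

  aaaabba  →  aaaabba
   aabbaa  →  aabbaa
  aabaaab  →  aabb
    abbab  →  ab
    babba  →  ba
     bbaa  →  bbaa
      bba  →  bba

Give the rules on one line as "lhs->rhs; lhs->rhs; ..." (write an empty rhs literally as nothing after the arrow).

  | aaaabba
  | aabbaa
  | aabaaab => aabaab => aabab => aabb
  | abbab => ab

aba->ab; bab->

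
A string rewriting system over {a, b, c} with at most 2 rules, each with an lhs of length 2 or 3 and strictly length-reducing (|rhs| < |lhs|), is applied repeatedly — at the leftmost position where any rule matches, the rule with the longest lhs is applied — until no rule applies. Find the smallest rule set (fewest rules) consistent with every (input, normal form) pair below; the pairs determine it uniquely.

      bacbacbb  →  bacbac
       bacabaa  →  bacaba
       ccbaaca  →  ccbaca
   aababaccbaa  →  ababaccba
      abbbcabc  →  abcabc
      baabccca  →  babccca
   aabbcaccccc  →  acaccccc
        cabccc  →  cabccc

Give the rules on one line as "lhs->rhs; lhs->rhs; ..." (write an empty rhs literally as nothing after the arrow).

  | bacbacbb => bacbac
  | bacabaa => bacaba
  | ccbaaca => ccbaca
  | aababaccbaa => ababaccbaa => ababaccba

aa->a; bb->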